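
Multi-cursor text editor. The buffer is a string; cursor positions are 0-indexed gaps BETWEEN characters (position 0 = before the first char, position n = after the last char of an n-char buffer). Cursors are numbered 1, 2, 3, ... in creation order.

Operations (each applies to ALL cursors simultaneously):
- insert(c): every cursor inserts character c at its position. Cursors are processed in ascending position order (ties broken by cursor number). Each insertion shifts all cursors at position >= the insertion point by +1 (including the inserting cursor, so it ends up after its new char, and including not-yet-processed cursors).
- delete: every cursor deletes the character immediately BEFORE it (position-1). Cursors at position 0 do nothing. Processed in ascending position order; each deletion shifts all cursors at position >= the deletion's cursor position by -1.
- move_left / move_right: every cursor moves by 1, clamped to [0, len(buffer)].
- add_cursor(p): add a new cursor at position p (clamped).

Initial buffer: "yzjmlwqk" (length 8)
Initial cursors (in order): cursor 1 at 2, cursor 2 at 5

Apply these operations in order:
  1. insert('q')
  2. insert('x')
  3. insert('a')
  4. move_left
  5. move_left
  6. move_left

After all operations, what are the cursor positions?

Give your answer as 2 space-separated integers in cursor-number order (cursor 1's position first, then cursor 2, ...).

After op 1 (insert('q')): buffer="yzqjmlqwqk" (len 10), cursors c1@3 c2@7, authorship ..1...2...
After op 2 (insert('x')): buffer="yzqxjmlqxwqk" (len 12), cursors c1@4 c2@9, authorship ..11...22...
After op 3 (insert('a')): buffer="yzqxajmlqxawqk" (len 14), cursors c1@5 c2@11, authorship ..111...222...
After op 4 (move_left): buffer="yzqxajmlqxawqk" (len 14), cursors c1@4 c2@10, authorship ..111...222...
After op 5 (move_left): buffer="yzqxajmlqxawqk" (len 14), cursors c1@3 c2@9, authorship ..111...222...
After op 6 (move_left): buffer="yzqxajmlqxawqk" (len 14), cursors c1@2 c2@8, authorship ..111...222...

Answer: 2 8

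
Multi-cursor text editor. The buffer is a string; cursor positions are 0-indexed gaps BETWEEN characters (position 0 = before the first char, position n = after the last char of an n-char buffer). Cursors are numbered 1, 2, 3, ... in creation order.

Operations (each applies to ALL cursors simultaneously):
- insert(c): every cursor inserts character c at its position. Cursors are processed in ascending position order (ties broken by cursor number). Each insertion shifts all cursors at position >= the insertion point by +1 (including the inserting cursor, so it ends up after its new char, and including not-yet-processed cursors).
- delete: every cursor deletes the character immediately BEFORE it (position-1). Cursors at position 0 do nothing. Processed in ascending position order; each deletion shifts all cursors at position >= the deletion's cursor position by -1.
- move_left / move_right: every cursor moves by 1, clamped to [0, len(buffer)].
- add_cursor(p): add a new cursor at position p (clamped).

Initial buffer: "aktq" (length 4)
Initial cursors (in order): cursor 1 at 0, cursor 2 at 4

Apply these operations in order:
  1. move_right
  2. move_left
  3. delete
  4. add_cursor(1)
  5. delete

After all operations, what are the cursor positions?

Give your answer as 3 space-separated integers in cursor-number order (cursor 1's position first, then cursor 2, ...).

After op 1 (move_right): buffer="aktq" (len 4), cursors c1@1 c2@4, authorship ....
After op 2 (move_left): buffer="aktq" (len 4), cursors c1@0 c2@3, authorship ....
After op 3 (delete): buffer="akq" (len 3), cursors c1@0 c2@2, authorship ...
After op 4 (add_cursor(1)): buffer="akq" (len 3), cursors c1@0 c3@1 c2@2, authorship ...
After op 5 (delete): buffer="q" (len 1), cursors c1@0 c2@0 c3@0, authorship .

Answer: 0 0 0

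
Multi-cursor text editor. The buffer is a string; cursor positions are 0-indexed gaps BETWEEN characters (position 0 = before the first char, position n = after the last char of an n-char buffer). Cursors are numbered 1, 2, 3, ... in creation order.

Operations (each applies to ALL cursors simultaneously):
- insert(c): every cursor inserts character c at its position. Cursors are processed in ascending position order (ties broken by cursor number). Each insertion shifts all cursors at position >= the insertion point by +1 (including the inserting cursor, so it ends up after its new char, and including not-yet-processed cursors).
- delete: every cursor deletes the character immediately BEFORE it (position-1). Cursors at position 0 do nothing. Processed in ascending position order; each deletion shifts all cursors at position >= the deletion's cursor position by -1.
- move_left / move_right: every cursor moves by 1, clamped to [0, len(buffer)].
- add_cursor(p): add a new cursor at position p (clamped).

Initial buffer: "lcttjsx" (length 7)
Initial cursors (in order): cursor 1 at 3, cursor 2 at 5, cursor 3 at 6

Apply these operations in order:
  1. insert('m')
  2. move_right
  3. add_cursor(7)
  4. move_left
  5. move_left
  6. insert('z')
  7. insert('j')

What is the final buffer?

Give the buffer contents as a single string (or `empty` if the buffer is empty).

Answer: lctzjmtzjjzjmszjmx

Derivation:
After op 1 (insert('m')): buffer="lctmtjmsmx" (len 10), cursors c1@4 c2@7 c3@9, authorship ...1..2.3.
After op 2 (move_right): buffer="lctmtjmsmx" (len 10), cursors c1@5 c2@8 c3@10, authorship ...1..2.3.
After op 3 (add_cursor(7)): buffer="lctmtjmsmx" (len 10), cursors c1@5 c4@7 c2@8 c3@10, authorship ...1..2.3.
After op 4 (move_left): buffer="lctmtjmsmx" (len 10), cursors c1@4 c4@6 c2@7 c3@9, authorship ...1..2.3.
After op 5 (move_left): buffer="lctmtjmsmx" (len 10), cursors c1@3 c4@5 c2@6 c3@8, authorship ...1..2.3.
After op 6 (insert('z')): buffer="lctzmtzjzmszmx" (len 14), cursors c1@4 c4@7 c2@9 c3@12, authorship ...11.4.22.33.
After op 7 (insert('j')): buffer="lctzjmtzjjzjmszjmx" (len 18), cursors c1@5 c4@9 c2@12 c3@16, authorship ...111.44.222.333.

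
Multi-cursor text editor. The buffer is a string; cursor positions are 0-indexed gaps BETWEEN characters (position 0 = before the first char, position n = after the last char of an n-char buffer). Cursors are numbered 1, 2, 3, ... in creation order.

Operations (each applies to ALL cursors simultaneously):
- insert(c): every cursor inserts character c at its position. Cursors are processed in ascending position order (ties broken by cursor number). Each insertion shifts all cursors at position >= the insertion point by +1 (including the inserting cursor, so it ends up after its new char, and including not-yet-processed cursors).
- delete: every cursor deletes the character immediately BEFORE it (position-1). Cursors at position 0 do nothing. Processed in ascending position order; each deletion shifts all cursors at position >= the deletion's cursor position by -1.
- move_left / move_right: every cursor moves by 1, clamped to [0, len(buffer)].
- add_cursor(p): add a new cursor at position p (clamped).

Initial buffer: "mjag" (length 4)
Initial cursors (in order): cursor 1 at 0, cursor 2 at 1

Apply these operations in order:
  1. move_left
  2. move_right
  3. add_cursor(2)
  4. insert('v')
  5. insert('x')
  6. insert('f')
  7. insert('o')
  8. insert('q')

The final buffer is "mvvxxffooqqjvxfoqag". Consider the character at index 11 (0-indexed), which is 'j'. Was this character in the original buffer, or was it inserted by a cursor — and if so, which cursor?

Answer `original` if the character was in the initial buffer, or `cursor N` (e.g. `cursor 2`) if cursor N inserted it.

After op 1 (move_left): buffer="mjag" (len 4), cursors c1@0 c2@0, authorship ....
After op 2 (move_right): buffer="mjag" (len 4), cursors c1@1 c2@1, authorship ....
After op 3 (add_cursor(2)): buffer="mjag" (len 4), cursors c1@1 c2@1 c3@2, authorship ....
After op 4 (insert('v')): buffer="mvvjvag" (len 7), cursors c1@3 c2@3 c3@5, authorship .12.3..
After op 5 (insert('x')): buffer="mvvxxjvxag" (len 10), cursors c1@5 c2@5 c3@8, authorship .1212.33..
After op 6 (insert('f')): buffer="mvvxxffjvxfag" (len 13), cursors c1@7 c2@7 c3@11, authorship .121212.333..
After op 7 (insert('o')): buffer="mvvxxffoojvxfoag" (len 16), cursors c1@9 c2@9 c3@14, authorship .12121212.3333..
After op 8 (insert('q')): buffer="mvvxxffooqqjvxfoqag" (len 19), cursors c1@11 c2@11 c3@17, authorship .1212121212.33333..
Authorship (.=original, N=cursor N): . 1 2 1 2 1 2 1 2 1 2 . 3 3 3 3 3 . .
Index 11: author = original

Answer: original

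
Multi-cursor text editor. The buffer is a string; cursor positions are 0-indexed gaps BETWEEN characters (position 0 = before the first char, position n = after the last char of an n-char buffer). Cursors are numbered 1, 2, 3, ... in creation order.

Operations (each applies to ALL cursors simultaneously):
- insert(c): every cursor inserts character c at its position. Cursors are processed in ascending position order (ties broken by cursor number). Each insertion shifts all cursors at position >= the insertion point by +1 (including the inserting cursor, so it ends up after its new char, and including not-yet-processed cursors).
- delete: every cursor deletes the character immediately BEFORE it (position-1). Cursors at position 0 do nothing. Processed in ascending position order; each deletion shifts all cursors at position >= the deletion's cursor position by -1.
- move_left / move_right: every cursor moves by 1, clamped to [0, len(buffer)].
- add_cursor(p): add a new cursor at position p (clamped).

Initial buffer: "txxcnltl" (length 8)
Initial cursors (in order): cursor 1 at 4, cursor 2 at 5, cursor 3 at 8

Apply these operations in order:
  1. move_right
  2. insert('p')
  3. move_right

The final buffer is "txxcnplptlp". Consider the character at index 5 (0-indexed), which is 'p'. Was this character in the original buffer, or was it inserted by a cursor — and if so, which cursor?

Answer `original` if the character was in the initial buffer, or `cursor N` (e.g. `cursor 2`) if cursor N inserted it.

After op 1 (move_right): buffer="txxcnltl" (len 8), cursors c1@5 c2@6 c3@8, authorship ........
After op 2 (insert('p')): buffer="txxcnplptlp" (len 11), cursors c1@6 c2@8 c3@11, authorship .....1.2..3
After op 3 (move_right): buffer="txxcnplptlp" (len 11), cursors c1@7 c2@9 c3@11, authorship .....1.2..3
Authorship (.=original, N=cursor N): . . . . . 1 . 2 . . 3
Index 5: author = 1

Answer: cursor 1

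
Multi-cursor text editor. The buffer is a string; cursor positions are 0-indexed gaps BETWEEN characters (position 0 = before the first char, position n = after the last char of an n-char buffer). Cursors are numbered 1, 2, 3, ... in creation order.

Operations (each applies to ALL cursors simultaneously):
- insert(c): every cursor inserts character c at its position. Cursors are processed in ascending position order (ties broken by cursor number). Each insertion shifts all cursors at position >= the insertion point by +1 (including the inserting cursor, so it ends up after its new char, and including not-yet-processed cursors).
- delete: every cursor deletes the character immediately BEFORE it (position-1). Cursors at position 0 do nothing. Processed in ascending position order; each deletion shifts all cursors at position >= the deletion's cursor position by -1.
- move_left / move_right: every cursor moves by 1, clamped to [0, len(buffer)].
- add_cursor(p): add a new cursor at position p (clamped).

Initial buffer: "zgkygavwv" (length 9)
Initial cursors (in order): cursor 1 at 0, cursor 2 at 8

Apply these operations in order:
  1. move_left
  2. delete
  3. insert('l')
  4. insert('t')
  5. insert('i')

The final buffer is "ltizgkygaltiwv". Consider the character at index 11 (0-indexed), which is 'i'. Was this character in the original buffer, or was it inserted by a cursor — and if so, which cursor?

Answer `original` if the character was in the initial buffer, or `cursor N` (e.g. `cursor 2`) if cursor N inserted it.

Answer: cursor 2

Derivation:
After op 1 (move_left): buffer="zgkygavwv" (len 9), cursors c1@0 c2@7, authorship .........
After op 2 (delete): buffer="zgkygawv" (len 8), cursors c1@0 c2@6, authorship ........
After op 3 (insert('l')): buffer="lzgkygalwv" (len 10), cursors c1@1 c2@8, authorship 1......2..
After op 4 (insert('t')): buffer="ltzgkygaltwv" (len 12), cursors c1@2 c2@10, authorship 11......22..
After op 5 (insert('i')): buffer="ltizgkygaltiwv" (len 14), cursors c1@3 c2@12, authorship 111......222..
Authorship (.=original, N=cursor N): 1 1 1 . . . . . . 2 2 2 . .
Index 11: author = 2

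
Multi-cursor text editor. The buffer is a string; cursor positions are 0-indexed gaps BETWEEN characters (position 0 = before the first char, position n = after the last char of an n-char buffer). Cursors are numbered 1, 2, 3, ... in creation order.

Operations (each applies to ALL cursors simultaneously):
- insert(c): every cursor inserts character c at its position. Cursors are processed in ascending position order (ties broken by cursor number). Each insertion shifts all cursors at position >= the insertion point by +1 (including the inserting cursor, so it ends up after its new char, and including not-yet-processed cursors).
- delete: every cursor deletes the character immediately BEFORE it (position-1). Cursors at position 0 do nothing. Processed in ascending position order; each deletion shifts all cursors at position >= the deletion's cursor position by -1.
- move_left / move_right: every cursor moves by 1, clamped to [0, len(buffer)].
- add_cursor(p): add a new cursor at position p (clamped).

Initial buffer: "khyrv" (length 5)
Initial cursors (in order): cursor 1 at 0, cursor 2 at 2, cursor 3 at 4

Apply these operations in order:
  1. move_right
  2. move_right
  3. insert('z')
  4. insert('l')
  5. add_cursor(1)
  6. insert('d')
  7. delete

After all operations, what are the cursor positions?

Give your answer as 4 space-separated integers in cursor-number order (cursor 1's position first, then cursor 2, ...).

After op 1 (move_right): buffer="khyrv" (len 5), cursors c1@1 c2@3 c3@5, authorship .....
After op 2 (move_right): buffer="khyrv" (len 5), cursors c1@2 c2@4 c3@5, authorship .....
After op 3 (insert('z')): buffer="khzyrzvz" (len 8), cursors c1@3 c2@6 c3@8, authorship ..1..2.3
After op 4 (insert('l')): buffer="khzlyrzlvzl" (len 11), cursors c1@4 c2@8 c3@11, authorship ..11..22.33
After op 5 (add_cursor(1)): buffer="khzlyrzlvzl" (len 11), cursors c4@1 c1@4 c2@8 c3@11, authorship ..11..22.33
After op 6 (insert('d')): buffer="kdhzldyrzldvzld" (len 15), cursors c4@2 c1@6 c2@11 c3@15, authorship .4.111..222.333
After op 7 (delete): buffer="khzlyrzlvzl" (len 11), cursors c4@1 c1@4 c2@8 c3@11, authorship ..11..22.33

Answer: 4 8 11 1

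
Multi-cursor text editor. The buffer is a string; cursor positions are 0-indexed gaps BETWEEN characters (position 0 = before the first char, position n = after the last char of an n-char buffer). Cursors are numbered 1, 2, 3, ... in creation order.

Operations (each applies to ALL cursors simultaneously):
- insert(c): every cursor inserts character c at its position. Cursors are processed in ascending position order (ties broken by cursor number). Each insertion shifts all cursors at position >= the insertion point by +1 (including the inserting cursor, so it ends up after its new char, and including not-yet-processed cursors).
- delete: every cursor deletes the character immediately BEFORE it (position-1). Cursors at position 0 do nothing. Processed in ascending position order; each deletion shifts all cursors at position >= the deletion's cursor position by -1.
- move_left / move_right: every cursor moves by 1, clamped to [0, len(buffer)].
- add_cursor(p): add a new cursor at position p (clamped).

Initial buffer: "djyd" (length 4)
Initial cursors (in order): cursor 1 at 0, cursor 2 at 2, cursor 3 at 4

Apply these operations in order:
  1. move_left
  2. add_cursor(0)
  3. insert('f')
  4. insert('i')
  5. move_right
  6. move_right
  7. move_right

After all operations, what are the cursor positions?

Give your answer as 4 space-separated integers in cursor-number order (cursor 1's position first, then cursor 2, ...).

Answer: 7 10 12 7

Derivation:
After op 1 (move_left): buffer="djyd" (len 4), cursors c1@0 c2@1 c3@3, authorship ....
After op 2 (add_cursor(0)): buffer="djyd" (len 4), cursors c1@0 c4@0 c2@1 c3@3, authorship ....
After op 3 (insert('f')): buffer="ffdfjyfd" (len 8), cursors c1@2 c4@2 c2@4 c3@7, authorship 14.2..3.
After op 4 (insert('i')): buffer="ffiidfijyfid" (len 12), cursors c1@4 c4@4 c2@7 c3@11, authorship 1414.22..33.
After op 5 (move_right): buffer="ffiidfijyfid" (len 12), cursors c1@5 c4@5 c2@8 c3@12, authorship 1414.22..33.
After op 6 (move_right): buffer="ffiidfijyfid" (len 12), cursors c1@6 c4@6 c2@9 c3@12, authorship 1414.22..33.
After op 7 (move_right): buffer="ffiidfijyfid" (len 12), cursors c1@7 c4@7 c2@10 c3@12, authorship 1414.22..33.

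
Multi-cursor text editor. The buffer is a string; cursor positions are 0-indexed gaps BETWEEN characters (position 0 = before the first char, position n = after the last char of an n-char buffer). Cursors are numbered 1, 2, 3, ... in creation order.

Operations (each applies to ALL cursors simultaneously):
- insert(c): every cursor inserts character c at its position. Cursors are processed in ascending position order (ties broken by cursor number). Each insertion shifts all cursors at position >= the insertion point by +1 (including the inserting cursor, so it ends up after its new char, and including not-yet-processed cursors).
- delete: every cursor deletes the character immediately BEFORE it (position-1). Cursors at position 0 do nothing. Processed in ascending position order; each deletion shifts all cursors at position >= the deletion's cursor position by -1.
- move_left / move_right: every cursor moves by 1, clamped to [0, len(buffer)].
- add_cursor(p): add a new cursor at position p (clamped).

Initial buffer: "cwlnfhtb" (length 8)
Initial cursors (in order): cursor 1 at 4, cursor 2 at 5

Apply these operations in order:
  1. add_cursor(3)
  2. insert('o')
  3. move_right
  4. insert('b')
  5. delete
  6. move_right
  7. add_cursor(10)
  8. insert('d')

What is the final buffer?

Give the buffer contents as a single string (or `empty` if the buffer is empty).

After op 1 (add_cursor(3)): buffer="cwlnfhtb" (len 8), cursors c3@3 c1@4 c2@5, authorship ........
After op 2 (insert('o')): buffer="cwlonofohtb" (len 11), cursors c3@4 c1@6 c2@8, authorship ...3.1.2...
After op 3 (move_right): buffer="cwlonofohtb" (len 11), cursors c3@5 c1@7 c2@9, authorship ...3.1.2...
After op 4 (insert('b')): buffer="cwlonbofbohbtb" (len 14), cursors c3@6 c1@9 c2@12, authorship ...3.31.12.2..
After op 5 (delete): buffer="cwlonofohtb" (len 11), cursors c3@5 c1@7 c2@9, authorship ...3.1.2...
After op 6 (move_right): buffer="cwlonofohtb" (len 11), cursors c3@6 c1@8 c2@10, authorship ...3.1.2...
After op 7 (add_cursor(10)): buffer="cwlonofohtb" (len 11), cursors c3@6 c1@8 c2@10 c4@10, authorship ...3.1.2...
After op 8 (insert('d')): buffer="cwlonodfodhtddb" (len 15), cursors c3@7 c1@10 c2@14 c4@14, authorship ...3.13.21..24.

Answer: cwlonodfodhtddb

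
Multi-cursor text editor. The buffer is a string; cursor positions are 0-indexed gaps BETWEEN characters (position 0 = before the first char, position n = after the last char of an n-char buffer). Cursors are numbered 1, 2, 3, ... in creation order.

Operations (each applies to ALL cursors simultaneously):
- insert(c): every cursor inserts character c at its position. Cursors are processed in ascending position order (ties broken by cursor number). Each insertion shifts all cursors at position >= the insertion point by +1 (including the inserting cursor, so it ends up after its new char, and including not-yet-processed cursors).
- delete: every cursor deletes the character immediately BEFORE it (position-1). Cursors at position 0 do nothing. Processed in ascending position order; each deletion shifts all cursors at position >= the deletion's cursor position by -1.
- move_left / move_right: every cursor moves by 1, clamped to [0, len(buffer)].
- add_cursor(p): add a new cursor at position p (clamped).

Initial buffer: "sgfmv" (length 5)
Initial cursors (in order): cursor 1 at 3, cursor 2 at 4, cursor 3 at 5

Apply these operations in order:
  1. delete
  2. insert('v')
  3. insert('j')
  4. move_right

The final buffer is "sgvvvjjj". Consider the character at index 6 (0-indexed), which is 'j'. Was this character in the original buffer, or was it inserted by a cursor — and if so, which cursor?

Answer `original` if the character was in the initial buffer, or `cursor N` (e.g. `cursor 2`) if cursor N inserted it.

Answer: cursor 2

Derivation:
After op 1 (delete): buffer="sg" (len 2), cursors c1@2 c2@2 c3@2, authorship ..
After op 2 (insert('v')): buffer="sgvvv" (len 5), cursors c1@5 c2@5 c3@5, authorship ..123
After op 3 (insert('j')): buffer="sgvvvjjj" (len 8), cursors c1@8 c2@8 c3@8, authorship ..123123
After op 4 (move_right): buffer="sgvvvjjj" (len 8), cursors c1@8 c2@8 c3@8, authorship ..123123
Authorship (.=original, N=cursor N): . . 1 2 3 1 2 3
Index 6: author = 2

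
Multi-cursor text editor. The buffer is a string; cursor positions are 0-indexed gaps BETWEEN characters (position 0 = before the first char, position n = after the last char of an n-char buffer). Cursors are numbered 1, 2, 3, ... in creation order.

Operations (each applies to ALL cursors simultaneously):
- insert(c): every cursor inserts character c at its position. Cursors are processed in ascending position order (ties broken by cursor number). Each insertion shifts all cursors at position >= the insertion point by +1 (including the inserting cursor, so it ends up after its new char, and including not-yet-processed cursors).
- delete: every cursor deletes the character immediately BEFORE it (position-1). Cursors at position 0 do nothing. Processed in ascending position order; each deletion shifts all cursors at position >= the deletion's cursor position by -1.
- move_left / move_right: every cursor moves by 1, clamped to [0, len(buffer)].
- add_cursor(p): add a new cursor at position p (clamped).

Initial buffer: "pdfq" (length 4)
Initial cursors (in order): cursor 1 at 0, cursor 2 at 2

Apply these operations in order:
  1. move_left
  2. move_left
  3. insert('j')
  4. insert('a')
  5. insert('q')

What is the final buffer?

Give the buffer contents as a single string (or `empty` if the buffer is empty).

Answer: jjaaqqpdfq

Derivation:
After op 1 (move_left): buffer="pdfq" (len 4), cursors c1@0 c2@1, authorship ....
After op 2 (move_left): buffer="pdfq" (len 4), cursors c1@0 c2@0, authorship ....
After op 3 (insert('j')): buffer="jjpdfq" (len 6), cursors c1@2 c2@2, authorship 12....
After op 4 (insert('a')): buffer="jjaapdfq" (len 8), cursors c1@4 c2@4, authorship 1212....
After op 5 (insert('q')): buffer="jjaaqqpdfq" (len 10), cursors c1@6 c2@6, authorship 121212....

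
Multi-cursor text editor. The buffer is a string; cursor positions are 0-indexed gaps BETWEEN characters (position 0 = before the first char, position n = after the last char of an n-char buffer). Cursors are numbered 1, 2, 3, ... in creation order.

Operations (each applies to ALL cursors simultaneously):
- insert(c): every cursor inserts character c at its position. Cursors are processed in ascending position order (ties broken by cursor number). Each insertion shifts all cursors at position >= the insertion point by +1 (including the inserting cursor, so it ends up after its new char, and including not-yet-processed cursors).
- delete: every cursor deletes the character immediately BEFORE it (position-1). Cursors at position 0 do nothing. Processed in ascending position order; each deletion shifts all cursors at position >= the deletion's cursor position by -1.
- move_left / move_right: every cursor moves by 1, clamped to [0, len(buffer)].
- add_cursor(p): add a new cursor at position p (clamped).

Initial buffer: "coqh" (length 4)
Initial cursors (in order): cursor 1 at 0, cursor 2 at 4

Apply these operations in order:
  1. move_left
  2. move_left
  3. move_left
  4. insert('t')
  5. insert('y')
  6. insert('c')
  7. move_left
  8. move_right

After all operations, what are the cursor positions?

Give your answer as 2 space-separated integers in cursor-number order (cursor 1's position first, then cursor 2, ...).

Answer: 3 7

Derivation:
After op 1 (move_left): buffer="coqh" (len 4), cursors c1@0 c2@3, authorship ....
After op 2 (move_left): buffer="coqh" (len 4), cursors c1@0 c2@2, authorship ....
After op 3 (move_left): buffer="coqh" (len 4), cursors c1@0 c2@1, authorship ....
After op 4 (insert('t')): buffer="tctoqh" (len 6), cursors c1@1 c2@3, authorship 1.2...
After op 5 (insert('y')): buffer="tyctyoqh" (len 8), cursors c1@2 c2@5, authorship 11.22...
After op 6 (insert('c')): buffer="tycctycoqh" (len 10), cursors c1@3 c2@7, authorship 111.222...
After op 7 (move_left): buffer="tycctycoqh" (len 10), cursors c1@2 c2@6, authorship 111.222...
After op 8 (move_right): buffer="tycctycoqh" (len 10), cursors c1@3 c2@7, authorship 111.222...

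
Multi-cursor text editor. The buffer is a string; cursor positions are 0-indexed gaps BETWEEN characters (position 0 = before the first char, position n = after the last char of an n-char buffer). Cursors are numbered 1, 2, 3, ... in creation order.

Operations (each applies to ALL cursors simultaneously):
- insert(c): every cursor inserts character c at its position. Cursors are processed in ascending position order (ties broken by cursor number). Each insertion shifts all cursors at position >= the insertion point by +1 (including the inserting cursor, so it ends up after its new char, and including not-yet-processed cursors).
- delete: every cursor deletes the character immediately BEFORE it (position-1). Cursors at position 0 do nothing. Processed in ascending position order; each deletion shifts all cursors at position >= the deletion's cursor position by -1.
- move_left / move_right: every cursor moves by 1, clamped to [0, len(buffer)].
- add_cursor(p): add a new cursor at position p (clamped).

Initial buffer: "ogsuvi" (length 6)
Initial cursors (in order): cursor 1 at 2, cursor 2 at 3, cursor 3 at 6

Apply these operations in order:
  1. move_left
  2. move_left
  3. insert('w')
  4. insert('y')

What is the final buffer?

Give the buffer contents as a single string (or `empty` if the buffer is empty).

After op 1 (move_left): buffer="ogsuvi" (len 6), cursors c1@1 c2@2 c3@5, authorship ......
After op 2 (move_left): buffer="ogsuvi" (len 6), cursors c1@0 c2@1 c3@4, authorship ......
After op 3 (insert('w')): buffer="wowgsuwvi" (len 9), cursors c1@1 c2@3 c3@7, authorship 1.2...3..
After op 4 (insert('y')): buffer="wyowygsuwyvi" (len 12), cursors c1@2 c2@5 c3@10, authorship 11.22...33..

Answer: wyowygsuwyvi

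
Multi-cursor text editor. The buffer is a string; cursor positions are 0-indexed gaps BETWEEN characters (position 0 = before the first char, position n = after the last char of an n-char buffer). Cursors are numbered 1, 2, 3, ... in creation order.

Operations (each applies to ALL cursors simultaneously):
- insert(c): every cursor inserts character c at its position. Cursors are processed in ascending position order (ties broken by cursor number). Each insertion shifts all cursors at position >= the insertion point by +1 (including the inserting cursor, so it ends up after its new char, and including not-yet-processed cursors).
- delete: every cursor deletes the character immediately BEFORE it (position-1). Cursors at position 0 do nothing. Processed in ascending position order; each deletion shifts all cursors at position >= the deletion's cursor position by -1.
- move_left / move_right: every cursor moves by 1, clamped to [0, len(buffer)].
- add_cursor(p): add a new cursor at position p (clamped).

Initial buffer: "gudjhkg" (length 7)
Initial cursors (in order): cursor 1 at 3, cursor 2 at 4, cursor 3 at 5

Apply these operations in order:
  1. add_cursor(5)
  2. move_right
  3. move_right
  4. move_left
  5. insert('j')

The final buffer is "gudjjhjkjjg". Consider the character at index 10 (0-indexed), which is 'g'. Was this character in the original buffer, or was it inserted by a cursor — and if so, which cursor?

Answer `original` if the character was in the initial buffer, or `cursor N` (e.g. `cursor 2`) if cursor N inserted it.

After op 1 (add_cursor(5)): buffer="gudjhkg" (len 7), cursors c1@3 c2@4 c3@5 c4@5, authorship .......
After op 2 (move_right): buffer="gudjhkg" (len 7), cursors c1@4 c2@5 c3@6 c4@6, authorship .......
After op 3 (move_right): buffer="gudjhkg" (len 7), cursors c1@5 c2@6 c3@7 c4@7, authorship .......
After op 4 (move_left): buffer="gudjhkg" (len 7), cursors c1@4 c2@5 c3@6 c4@6, authorship .......
After op 5 (insert('j')): buffer="gudjjhjkjjg" (len 11), cursors c1@5 c2@7 c3@10 c4@10, authorship ....1.2.34.
Authorship (.=original, N=cursor N): . . . . 1 . 2 . 3 4 .
Index 10: author = original

Answer: original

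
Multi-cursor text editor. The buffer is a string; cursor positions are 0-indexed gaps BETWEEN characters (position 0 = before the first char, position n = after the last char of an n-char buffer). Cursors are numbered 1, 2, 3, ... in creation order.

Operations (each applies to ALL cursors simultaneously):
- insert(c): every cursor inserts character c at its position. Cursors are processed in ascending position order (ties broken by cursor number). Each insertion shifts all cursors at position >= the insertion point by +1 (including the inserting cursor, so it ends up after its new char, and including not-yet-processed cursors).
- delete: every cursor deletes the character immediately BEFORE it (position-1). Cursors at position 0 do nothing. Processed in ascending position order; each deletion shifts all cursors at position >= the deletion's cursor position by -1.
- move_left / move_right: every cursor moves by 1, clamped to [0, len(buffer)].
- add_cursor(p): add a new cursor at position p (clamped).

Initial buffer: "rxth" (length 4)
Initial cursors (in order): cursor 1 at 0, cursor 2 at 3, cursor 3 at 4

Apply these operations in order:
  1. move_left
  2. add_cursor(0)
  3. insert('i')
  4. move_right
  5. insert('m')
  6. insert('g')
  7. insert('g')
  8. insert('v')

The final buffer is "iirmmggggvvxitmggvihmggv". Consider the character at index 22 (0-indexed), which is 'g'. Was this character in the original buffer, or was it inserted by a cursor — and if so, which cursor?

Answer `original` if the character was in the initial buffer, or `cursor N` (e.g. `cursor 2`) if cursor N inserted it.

Answer: cursor 3

Derivation:
After op 1 (move_left): buffer="rxth" (len 4), cursors c1@0 c2@2 c3@3, authorship ....
After op 2 (add_cursor(0)): buffer="rxth" (len 4), cursors c1@0 c4@0 c2@2 c3@3, authorship ....
After op 3 (insert('i')): buffer="iirxitih" (len 8), cursors c1@2 c4@2 c2@5 c3@7, authorship 14..2.3.
After op 4 (move_right): buffer="iirxitih" (len 8), cursors c1@3 c4@3 c2@6 c3@8, authorship 14..2.3.
After op 5 (insert('m')): buffer="iirmmxitmihm" (len 12), cursors c1@5 c4@5 c2@9 c3@12, authorship 14.14.2.23.3
After op 6 (insert('g')): buffer="iirmmggxitmgihmg" (len 16), cursors c1@7 c4@7 c2@12 c3@16, authorship 14.1414.2.223.33
After op 7 (insert('g')): buffer="iirmmggggxitmggihmgg" (len 20), cursors c1@9 c4@9 c2@15 c3@20, authorship 14.141414.2.2223.333
After op 8 (insert('v')): buffer="iirmmggggvvxitmggvihmggv" (len 24), cursors c1@11 c4@11 c2@18 c3@24, authorship 14.14141414.2.22223.3333
Authorship (.=original, N=cursor N): 1 4 . 1 4 1 4 1 4 1 4 . 2 . 2 2 2 2 3 . 3 3 3 3
Index 22: author = 3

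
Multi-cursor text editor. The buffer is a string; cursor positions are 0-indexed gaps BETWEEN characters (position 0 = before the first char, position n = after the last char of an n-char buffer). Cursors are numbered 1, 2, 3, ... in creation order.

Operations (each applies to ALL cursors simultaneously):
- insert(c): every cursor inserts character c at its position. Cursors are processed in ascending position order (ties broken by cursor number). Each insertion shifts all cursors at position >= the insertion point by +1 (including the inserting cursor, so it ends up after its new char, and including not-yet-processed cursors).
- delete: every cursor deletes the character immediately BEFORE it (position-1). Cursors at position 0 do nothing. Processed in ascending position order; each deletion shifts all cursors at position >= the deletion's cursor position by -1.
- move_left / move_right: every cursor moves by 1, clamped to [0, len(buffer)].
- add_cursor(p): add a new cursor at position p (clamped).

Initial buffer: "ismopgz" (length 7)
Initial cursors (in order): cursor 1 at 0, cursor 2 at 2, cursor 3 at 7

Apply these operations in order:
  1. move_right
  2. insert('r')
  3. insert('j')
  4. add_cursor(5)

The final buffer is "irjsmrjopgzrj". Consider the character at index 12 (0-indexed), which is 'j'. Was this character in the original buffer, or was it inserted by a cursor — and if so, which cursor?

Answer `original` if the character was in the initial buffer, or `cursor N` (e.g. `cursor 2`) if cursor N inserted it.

Answer: cursor 3

Derivation:
After op 1 (move_right): buffer="ismopgz" (len 7), cursors c1@1 c2@3 c3@7, authorship .......
After op 2 (insert('r')): buffer="irsmropgzr" (len 10), cursors c1@2 c2@5 c3@10, authorship .1..2....3
After op 3 (insert('j')): buffer="irjsmrjopgzrj" (len 13), cursors c1@3 c2@7 c3@13, authorship .11..22....33
After op 4 (add_cursor(5)): buffer="irjsmrjopgzrj" (len 13), cursors c1@3 c4@5 c2@7 c3@13, authorship .11..22....33
Authorship (.=original, N=cursor N): . 1 1 . . 2 2 . . . . 3 3
Index 12: author = 3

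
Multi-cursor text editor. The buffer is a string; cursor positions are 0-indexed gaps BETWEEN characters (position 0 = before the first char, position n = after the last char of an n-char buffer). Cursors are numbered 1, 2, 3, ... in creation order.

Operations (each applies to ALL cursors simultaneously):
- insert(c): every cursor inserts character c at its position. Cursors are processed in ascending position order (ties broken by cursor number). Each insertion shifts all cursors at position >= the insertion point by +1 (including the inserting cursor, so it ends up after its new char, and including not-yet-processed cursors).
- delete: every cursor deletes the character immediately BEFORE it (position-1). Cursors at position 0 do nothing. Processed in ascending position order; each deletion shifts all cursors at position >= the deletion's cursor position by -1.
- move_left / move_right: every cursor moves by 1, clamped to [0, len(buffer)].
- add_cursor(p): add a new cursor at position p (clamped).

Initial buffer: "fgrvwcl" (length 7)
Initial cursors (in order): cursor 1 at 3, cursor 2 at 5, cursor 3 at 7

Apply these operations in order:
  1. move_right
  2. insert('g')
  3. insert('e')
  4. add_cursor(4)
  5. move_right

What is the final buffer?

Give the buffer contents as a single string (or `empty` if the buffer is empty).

Answer: fgrvgewcgelge

Derivation:
After op 1 (move_right): buffer="fgrvwcl" (len 7), cursors c1@4 c2@6 c3@7, authorship .......
After op 2 (insert('g')): buffer="fgrvgwcglg" (len 10), cursors c1@5 c2@8 c3@10, authorship ....1..2.3
After op 3 (insert('e')): buffer="fgrvgewcgelge" (len 13), cursors c1@6 c2@10 c3@13, authorship ....11..22.33
After op 4 (add_cursor(4)): buffer="fgrvgewcgelge" (len 13), cursors c4@4 c1@6 c2@10 c3@13, authorship ....11..22.33
After op 5 (move_right): buffer="fgrvgewcgelge" (len 13), cursors c4@5 c1@7 c2@11 c3@13, authorship ....11..22.33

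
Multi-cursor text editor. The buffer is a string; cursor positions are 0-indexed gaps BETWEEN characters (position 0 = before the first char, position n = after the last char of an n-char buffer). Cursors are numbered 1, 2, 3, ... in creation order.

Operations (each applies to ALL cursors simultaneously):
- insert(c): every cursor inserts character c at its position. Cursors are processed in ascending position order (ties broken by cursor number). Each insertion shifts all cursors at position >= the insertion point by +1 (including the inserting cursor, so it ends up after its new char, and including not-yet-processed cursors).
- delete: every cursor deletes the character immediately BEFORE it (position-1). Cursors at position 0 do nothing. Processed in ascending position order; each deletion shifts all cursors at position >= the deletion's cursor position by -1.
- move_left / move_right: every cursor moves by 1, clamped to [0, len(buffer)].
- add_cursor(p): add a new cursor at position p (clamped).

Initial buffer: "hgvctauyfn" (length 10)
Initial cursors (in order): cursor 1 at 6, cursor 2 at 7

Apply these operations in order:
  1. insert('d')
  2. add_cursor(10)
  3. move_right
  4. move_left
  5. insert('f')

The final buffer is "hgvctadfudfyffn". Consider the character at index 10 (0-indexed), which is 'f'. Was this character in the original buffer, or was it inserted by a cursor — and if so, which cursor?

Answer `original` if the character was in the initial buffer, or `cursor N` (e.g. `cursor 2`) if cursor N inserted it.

After op 1 (insert('d')): buffer="hgvctadudyfn" (len 12), cursors c1@7 c2@9, authorship ......1.2...
After op 2 (add_cursor(10)): buffer="hgvctadudyfn" (len 12), cursors c1@7 c2@9 c3@10, authorship ......1.2...
After op 3 (move_right): buffer="hgvctadudyfn" (len 12), cursors c1@8 c2@10 c3@11, authorship ......1.2...
After op 4 (move_left): buffer="hgvctadudyfn" (len 12), cursors c1@7 c2@9 c3@10, authorship ......1.2...
After op 5 (insert('f')): buffer="hgvctadfudfyffn" (len 15), cursors c1@8 c2@11 c3@13, authorship ......11.22.3..
Authorship (.=original, N=cursor N): . . . . . . 1 1 . 2 2 . 3 . .
Index 10: author = 2

Answer: cursor 2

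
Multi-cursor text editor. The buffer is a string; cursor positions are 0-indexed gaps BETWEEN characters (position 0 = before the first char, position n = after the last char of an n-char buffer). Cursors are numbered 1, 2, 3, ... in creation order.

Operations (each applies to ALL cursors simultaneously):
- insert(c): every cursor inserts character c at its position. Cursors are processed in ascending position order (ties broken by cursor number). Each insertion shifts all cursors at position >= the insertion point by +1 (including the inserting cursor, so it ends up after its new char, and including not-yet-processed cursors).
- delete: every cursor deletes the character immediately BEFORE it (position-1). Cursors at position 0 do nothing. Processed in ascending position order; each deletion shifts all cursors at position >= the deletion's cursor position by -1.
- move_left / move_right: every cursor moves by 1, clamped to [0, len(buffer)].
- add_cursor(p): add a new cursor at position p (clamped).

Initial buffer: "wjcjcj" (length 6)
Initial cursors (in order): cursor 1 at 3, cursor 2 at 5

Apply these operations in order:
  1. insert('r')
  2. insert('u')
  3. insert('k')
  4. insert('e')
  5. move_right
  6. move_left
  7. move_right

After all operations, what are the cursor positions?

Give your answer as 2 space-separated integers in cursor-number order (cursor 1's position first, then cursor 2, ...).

Answer: 8 14

Derivation:
After op 1 (insert('r')): buffer="wjcrjcrj" (len 8), cursors c1@4 c2@7, authorship ...1..2.
After op 2 (insert('u')): buffer="wjcrujcruj" (len 10), cursors c1@5 c2@9, authorship ...11..22.
After op 3 (insert('k')): buffer="wjcrukjcrukj" (len 12), cursors c1@6 c2@11, authorship ...111..222.
After op 4 (insert('e')): buffer="wjcrukejcrukej" (len 14), cursors c1@7 c2@13, authorship ...1111..2222.
After op 5 (move_right): buffer="wjcrukejcrukej" (len 14), cursors c1@8 c2@14, authorship ...1111..2222.
After op 6 (move_left): buffer="wjcrukejcrukej" (len 14), cursors c1@7 c2@13, authorship ...1111..2222.
After op 7 (move_right): buffer="wjcrukejcrukej" (len 14), cursors c1@8 c2@14, authorship ...1111..2222.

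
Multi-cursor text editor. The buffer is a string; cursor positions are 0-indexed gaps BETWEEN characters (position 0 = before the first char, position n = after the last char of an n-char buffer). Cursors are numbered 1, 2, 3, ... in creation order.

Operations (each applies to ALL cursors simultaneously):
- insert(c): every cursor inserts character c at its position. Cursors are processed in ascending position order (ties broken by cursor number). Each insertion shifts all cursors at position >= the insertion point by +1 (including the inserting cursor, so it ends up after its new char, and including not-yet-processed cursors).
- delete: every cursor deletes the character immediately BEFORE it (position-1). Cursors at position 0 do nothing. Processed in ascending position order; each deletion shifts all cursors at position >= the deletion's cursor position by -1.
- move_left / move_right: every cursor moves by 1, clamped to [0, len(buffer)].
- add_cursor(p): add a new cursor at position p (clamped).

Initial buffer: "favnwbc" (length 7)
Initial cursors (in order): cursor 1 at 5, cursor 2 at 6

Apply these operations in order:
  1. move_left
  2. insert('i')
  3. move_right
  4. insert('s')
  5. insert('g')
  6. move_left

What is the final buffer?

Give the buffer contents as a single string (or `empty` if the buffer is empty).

Answer: favniwsgibsgc

Derivation:
After op 1 (move_left): buffer="favnwbc" (len 7), cursors c1@4 c2@5, authorship .......
After op 2 (insert('i')): buffer="favniwibc" (len 9), cursors c1@5 c2@7, authorship ....1.2..
After op 3 (move_right): buffer="favniwibc" (len 9), cursors c1@6 c2@8, authorship ....1.2..
After op 4 (insert('s')): buffer="favniwsibsc" (len 11), cursors c1@7 c2@10, authorship ....1.12.2.
After op 5 (insert('g')): buffer="favniwsgibsgc" (len 13), cursors c1@8 c2@12, authorship ....1.112.22.
After op 6 (move_left): buffer="favniwsgibsgc" (len 13), cursors c1@7 c2@11, authorship ....1.112.22.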